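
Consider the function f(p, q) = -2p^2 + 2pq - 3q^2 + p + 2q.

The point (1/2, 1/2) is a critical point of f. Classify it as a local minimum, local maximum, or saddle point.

The Hessian of f is constant: H = [[-4, 2], [2, -6]].
det(H) = (-4)·(-6) − 2² = 20.
det(H) > 0 and tr(H) = -10 < 0, so H is negative definite and the point is a local maximum.

local maximum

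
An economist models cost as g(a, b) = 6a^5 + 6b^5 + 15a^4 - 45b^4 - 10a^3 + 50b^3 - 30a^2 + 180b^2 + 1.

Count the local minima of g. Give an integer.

4

g separates as a function of a plus a function of b, so ∇g=0 decouples.
∂g/∂a = 30a(a - 1)(a + 1)(a + 2) = 0 at a ∈ {-2, -1, 0, 1}; ∂g/∂b = 30b(b - 4)(b - 3)(b + 1) = 0 at b ∈ {-1, 0, 3, 4}.
The Hessian is diagonal: diag(g_aa, g_bb). Second derivatives: g_aa(-2)=-180, g_aa(-1)=60, g_aa(0)=-60, g_aa(1)=180; g_bb(-1)=-600, g_bb(0)=360, g_bb(3)=-360, g_bb(4)=600.
Local minima occur where both diagonal entries positive: (-1, 0), (-1, 4), (1, 0), (1, 4). Count: 4.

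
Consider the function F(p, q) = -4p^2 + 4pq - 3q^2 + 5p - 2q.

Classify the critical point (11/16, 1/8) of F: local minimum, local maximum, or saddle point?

local maximum

The Hessian of F is constant: H = [[-8, 4], [4, -6]].
det(H) = (-8)·(-6) − 4² = 32.
det(H) > 0 and tr(H) = -14 < 0, so H is negative definite and the point is a local maximum.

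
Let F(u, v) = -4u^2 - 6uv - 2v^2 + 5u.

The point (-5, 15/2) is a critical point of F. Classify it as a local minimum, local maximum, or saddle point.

The Hessian of F is constant: H = [[-8, -6], [-6, -4]].
det(H) = (-8)·(-4) − (-6)² = -4.
Since det(H) < 0, H is indefinite and the critical point is a saddle point.

saddle point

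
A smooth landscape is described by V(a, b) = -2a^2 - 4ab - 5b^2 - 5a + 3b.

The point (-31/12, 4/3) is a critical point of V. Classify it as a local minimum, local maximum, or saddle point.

local maximum

The Hessian of V is constant: H = [[-4, -4], [-4, -10]].
det(H) = (-4)·(-10) − (-4)² = 24.
det(H) > 0 and tr(H) = -14 < 0, so H is negative definite and the point is a local maximum.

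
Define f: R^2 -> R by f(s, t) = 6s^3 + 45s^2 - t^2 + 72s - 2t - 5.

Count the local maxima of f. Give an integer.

f separates as a function of s plus a function of t, so ∇f=0 decouples.
∂f/∂s = 18(s + 1)(s + 4) = 0 at s ∈ {-4, -1}; ∂f/∂t = -2(t + 1) = 0 at t ∈ {-1}.
The Hessian is diagonal: diag(f_ss, f_tt). Second derivatives: f_ss(-4)=-54, f_ss(-1)=54; f_tt(-1)=-2.
Local maxima occur where both diagonal entries negative: (-4, -1). Count: 1.

1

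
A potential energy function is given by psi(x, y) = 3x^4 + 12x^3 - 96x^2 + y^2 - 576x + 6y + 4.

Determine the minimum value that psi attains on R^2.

psi(x,y) separates as P(x) + Q(y) + 4, so its minimum is min P + min Q + 4.
P'(x) = 12(x - 4)(x + 3)(x + 4) vanishes at x ∈ {-4, -3, 4}; Q'(y) = 2y + 6 vanishes at y ∈ {-3}.
Local minima of P (where P''>0): P(-4)=768, P(4)=-2304. Local minima of Q: Q(-3)=-9.
So the global minimum of psi is P(4) + Q(-3) + 4 = -2304 − 9 + 4 = -2309, attained at (4, -3).

-2309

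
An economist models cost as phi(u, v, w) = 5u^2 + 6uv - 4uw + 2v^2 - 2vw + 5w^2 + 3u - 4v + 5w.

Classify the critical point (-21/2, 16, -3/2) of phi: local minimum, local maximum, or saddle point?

The Hessian is constant: H = [[10, 6, -4], [6, 4, -2], [-4, -2, 10]].
Leading principal minors: Δ₁ = 10, Δ₂ = 4, Δ₃ = 32.
All leading minors are positive, so H is positive definite: a local minimum.

local minimum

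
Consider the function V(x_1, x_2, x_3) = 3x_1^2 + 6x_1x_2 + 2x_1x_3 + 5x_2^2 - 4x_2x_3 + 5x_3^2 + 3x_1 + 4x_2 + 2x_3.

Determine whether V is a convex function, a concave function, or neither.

convex

V is quadratic, so its Hessian is the constant matrix H = [[6, 6, 2], [6, 10, -4], [2, -4, 10]].
Leading principal minors: 6, 24, 8.
All positive ⇒ H ≻ 0 ⇒ convex.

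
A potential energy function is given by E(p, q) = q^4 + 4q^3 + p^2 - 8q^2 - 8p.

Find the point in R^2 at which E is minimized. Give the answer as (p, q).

(4, -4)

E(p,q) separates as A(p) + B(q), so its minimum is min A + min B.
A'(p) = 2p - 8 vanishes at p ∈ {4}; B'(q) = 4q(q - 1)(q + 4) vanishes at q ∈ {-4, 0, 1}.
Local minima of A (where A''>0): A(4)=-16. Local minima of B: B(-4)=-128, B(1)=-3.
So the global minimum of E is A(4) + B(-4) = -16 − 128 = -144, attained at (4, -4).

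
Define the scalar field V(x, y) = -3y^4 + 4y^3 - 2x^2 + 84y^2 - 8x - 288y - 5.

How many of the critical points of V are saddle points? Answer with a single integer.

1

V separates as a function of x plus a function of y, so ∇V=0 decouples.
∂V/∂x = -4(x + 2) = 0 at x ∈ {-2}; ∂V/∂y = -12(y - 3)(y - 2)(y + 4) = 0 at y ∈ {-4, 2, 3}.
The Hessian is diagonal: diag(V_xx, V_yy). Second derivatives: V_xx(-2)=-4; V_yy(-4)=-504, V_yy(2)=72, V_yy(3)=-84.
Saddle points occur where the two diagonal entries have opposite signs: (-2, 2). Count: 1.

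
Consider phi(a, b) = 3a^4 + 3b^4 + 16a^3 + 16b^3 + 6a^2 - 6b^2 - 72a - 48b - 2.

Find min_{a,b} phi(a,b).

phi(a,b) separates as P(a) + Q(b) − 2, so its minimum is min P + min Q − 2.
P'(a) = 12(a - 1)(a + 2)(a + 3) vanishes at a ∈ {-3, -2, 1}; Q'(b) = 12(b - 1)(b + 1)(b + 4) vanishes at b ∈ {-4, -1, 1}.
Local minima of P (where P''>0): P(-3)=81, P(1)=-47. Local minima of Q: Q(-4)=-160, Q(1)=-35.
So the global minimum of phi is P(1) + Q(-4) − 2 = -47 − 160 − 2 = -209, attained at (1, -4).

-209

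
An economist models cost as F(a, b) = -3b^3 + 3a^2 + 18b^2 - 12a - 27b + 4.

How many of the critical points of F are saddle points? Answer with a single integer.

F separates as a function of a plus a function of b, so ∇F=0 decouples.
∂F/∂a = 6(a - 2) = 0 at a ∈ {2}; ∂F/∂b = -9(b - 3)(b - 1) = 0 at b ∈ {1, 3}.
The Hessian is diagonal: diag(F_aa, F_bb). Second derivatives: F_aa(2)=6; F_bb(1)=18, F_bb(3)=-18.
Saddle points occur where the two diagonal entries have opposite signs: (2, 3). Count: 1.

1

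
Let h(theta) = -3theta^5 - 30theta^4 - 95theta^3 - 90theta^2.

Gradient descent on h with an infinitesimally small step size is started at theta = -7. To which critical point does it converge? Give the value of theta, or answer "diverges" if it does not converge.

-4

h'(theta) = -15theta(theta + 1)(theta + 3)(theta + 4), so h'(-7) = -7560.
Gradient descent moves in the -h' direction, i.e. theta is increasing.
The nearest critical point in that direction is theta = -4, where h'' = 180 > 0 (a local minimum). The iterate converges there.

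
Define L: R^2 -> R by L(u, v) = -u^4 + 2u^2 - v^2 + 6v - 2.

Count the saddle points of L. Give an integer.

1

L separates as a function of u plus a function of v, so ∇L=0 decouples.
∂L/∂u = -4u(u - 1)(u + 1) = 0 at u ∈ {-1, 0, 1}; ∂L/∂v = -2(v - 3) = 0 at v ∈ {3}.
The Hessian is diagonal: diag(L_uu, L_vv). Second derivatives: L_uu(-1)=-8, L_uu(0)=4, L_uu(1)=-8; L_vv(3)=-2.
Saddle points occur where the two diagonal entries have opposite signs: (0, 3). Count: 1.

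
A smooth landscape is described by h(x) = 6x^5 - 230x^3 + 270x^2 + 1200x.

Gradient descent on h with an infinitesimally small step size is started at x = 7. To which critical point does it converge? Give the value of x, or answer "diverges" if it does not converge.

h'(x) = 30(x - 4)(x - 2)(x + 1)(x + 5), so h'(7) = 43200.
Gradient descent moves in the -h' direction, i.e. x is decreasing.
The nearest critical point in that direction is x = 4, where h'' = 2700 > 0 (a local minimum). The iterate converges there.

4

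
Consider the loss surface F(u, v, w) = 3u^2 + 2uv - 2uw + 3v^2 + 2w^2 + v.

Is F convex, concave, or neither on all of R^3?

F is quadratic, so its Hessian is the constant matrix H = [[6, 2, -2], [2, 6, 0], [-2, 0, 4]].
Leading principal minors: 6, 32, 104.
All positive ⇒ H ≻ 0 ⇒ convex.

convex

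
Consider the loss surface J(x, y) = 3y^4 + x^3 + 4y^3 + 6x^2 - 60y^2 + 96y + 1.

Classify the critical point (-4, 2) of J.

The mixed partial ∂²J/∂x∂y is 0, so the Hessian at any point is diag(J_xx, J_yy) = diag(6(x + 2), 12(3y^2 + 2y - 10)).
At (-4, 2): H = diag(-12, 72).
The eigenvalues have opposite signs, so H is indefinite: a saddle point.

saddle point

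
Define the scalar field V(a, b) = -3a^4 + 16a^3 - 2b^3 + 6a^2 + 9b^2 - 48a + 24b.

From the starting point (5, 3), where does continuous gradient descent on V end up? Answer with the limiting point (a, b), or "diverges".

diverges

V is separable, so gradient descent decouples: a follows -∂V/∂a, b follows -∂V/∂b.
∂V/∂a = -12(a - 4)(a - 1)(a + 1); at a=5 this is -288, so a increases.
∂V/∂b = -6(b - 4)(b + 1); at b=3 this is 24, so b decreases.
The a-coordinate has no critical point in that direction and runs off to infinity.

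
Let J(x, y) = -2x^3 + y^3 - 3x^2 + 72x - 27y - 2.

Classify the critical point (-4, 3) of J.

local minimum

The mixed partial ∂²J/∂x∂y is 0, so the Hessian at any point is diag(J_xx, J_yy) = diag(-6(2x + 1), 6y).
At (-4, 3): H = diag(42, 18).
Both eigenvalues are positive, so H is positive definite: a local minimum.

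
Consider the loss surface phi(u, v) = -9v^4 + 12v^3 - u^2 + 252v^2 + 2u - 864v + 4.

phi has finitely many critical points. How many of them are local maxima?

2

phi separates as a function of u plus a function of v, so ∇phi=0 decouples.
∂phi/∂u = -2(u - 1) = 0 at u ∈ {1}; ∂phi/∂v = -36(v - 3)(v - 2)(v + 4) = 0 at v ∈ {-4, 2, 3}.
The Hessian is diagonal: diag(phi_uu, phi_vv). Second derivatives: phi_uu(1)=-2; phi_vv(-4)=-1512, phi_vv(2)=216, phi_vv(3)=-252.
Local maxima occur where both diagonal entries negative: (1, -4), (1, 3). Count: 2.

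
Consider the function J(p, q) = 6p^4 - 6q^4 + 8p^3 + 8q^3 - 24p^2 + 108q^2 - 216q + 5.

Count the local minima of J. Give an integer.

J separates as a function of p plus a function of q, so ∇J=0 decouples.
∂J/∂p = 24p(p - 1)(p + 2) = 0 at p ∈ {-2, 0, 1}; ∂J/∂q = -24(q - 3)(q - 1)(q + 3) = 0 at q ∈ {-3, 1, 3}.
The Hessian is diagonal: diag(J_pp, J_qq). Second derivatives: J_pp(-2)=144, J_pp(0)=-48, J_pp(1)=72; J_qq(-3)=-576, J_qq(1)=192, J_qq(3)=-288.
Local minima occur where both diagonal entries positive: (-2, 1), (1, 1). Count: 2.

2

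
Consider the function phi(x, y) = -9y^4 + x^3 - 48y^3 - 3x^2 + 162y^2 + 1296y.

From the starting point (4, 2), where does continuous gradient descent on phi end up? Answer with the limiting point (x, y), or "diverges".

(2, -3)

phi is separable, so gradient descent decouples: x follows -∂phi/∂x, y follows -∂phi/∂y.
∂phi/∂x = 3x(x - 2); at x=4 this is 24, so x decreases.
∂phi/∂y = -36(y - 3)(y + 3)(y + 4); at y=2 this is 1080, so y decreases.
x converges to its nearest critical value 2 (a local min of the x-part); y converges to -3. The iterate converges to (2, -3).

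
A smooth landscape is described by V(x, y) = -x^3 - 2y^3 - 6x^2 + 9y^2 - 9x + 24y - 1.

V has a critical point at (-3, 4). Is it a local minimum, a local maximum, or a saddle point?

The mixed partial ∂²V/∂x∂y is 0, so the Hessian at any point is diag(V_xx, V_yy) = diag(-6(x + 2), 6(-2y + 3)).
At (-3, 4): H = diag(6, -30).
The eigenvalues have opposite signs, so H is indefinite: a saddle point.

saddle point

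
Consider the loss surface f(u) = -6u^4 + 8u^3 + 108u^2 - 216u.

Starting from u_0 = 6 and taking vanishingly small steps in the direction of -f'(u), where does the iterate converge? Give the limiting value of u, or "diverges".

diverges

f'(u) = -24(u - 3)(u - 1)(u + 3), so f'(6) = -3240.
Gradient descent moves in the -f' direction, i.e. u is increasing.
There is no critical point above u=6, and f' keeps the same sign, so the iterate runs off to +∞.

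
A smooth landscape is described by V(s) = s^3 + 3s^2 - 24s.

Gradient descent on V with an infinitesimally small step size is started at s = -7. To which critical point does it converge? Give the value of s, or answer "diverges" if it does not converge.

diverges

V'(s) = 3(s - 2)(s + 4), so V'(-7) = 81.
Gradient descent moves in the -V' direction, i.e. s is decreasing.
There is no critical point below s=-7, and V' keeps the same sign, so the iterate runs off to −∞.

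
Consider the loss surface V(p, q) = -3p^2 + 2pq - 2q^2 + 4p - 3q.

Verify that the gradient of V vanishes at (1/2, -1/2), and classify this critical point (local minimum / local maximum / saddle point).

local maximum

∇V = (-6p + 2q + 4, 2p - 4q - 3); substituting (1/2, -1/2) gives ∇V = (0, 0), so (1/2, -1/2) is indeed a critical point.
The Hessian of V is constant: H = [[-6, 2], [2, -4]].
det(H) = (-6)·(-4) − 2² = 20.
det(H) > 0 and tr(H) = -10 < 0, so H is negative definite and the point is a local maximum.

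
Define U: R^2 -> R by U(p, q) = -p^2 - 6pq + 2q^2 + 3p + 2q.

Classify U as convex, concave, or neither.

U is quadratic, so its Hessian is the constant matrix H = [[-2, -6], [-6, 4]].
det(H) = -44, tr(H) = 2.
det(H) < 0, so H is indefinite: neither convex nor concave.

neither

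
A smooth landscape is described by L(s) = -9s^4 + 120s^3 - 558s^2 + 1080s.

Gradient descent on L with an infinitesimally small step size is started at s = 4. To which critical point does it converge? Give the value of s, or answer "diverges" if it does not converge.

3

L'(s) = -36(s - 5)(s - 3)(s - 2), so L'(4) = 72.
Gradient descent moves in the -L' direction, i.e. s is decreasing.
The nearest critical point in that direction is s = 3, where L'' = 72 > 0 (a local minimum). The iterate converges there.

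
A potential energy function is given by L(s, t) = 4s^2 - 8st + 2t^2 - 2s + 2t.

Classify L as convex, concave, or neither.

L is quadratic, so its Hessian is the constant matrix H = [[8, -8], [-8, 4]].
det(H) = -32, tr(H) = 12.
det(H) < 0, so H is indefinite: neither convex nor concave.

neither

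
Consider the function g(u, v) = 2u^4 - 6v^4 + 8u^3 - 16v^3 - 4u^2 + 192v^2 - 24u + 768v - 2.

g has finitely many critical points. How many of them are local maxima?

2

g separates as a function of u plus a function of v, so ∇g=0 decouples.
∂g/∂u = 8(u - 1)(u + 1)(u + 3) = 0 at u ∈ {-3, -1, 1}; ∂g/∂v = -24(v - 4)(v + 2)(v + 4) = 0 at v ∈ {-4, -2, 4}.
The Hessian is diagonal: diag(g_uu, g_vv). Second derivatives: g_uu(-3)=64, g_uu(-1)=-32, g_uu(1)=64; g_vv(-4)=-384, g_vv(-2)=288, g_vv(4)=-1152.
Local maxima occur where both diagonal entries negative: (-1, -4), (-1, 4). Count: 2.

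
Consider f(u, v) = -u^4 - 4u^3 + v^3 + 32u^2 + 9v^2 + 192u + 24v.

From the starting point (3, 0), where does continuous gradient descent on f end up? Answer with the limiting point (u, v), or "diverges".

(-3, -2)

f is separable, so gradient descent decouples: u follows -∂f/∂u, v follows -∂f/∂v.
∂f/∂u = -4(u - 4)(u + 3)(u + 4); at u=3 this is 168, so u decreases.
∂f/∂v = 3(v + 2)(v + 4); at v=0 this is 24, so v decreases.
u converges to its nearest critical value -3 (a local min of the u-part); v converges to -2. The iterate converges to (-3, -2).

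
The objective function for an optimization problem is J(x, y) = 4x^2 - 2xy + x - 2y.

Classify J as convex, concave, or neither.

neither

J is quadratic, so its Hessian is the constant matrix H = [[8, -2], [-2, 0]].
det(H) = -4, tr(H) = 8.
det(H) < 0, so H is indefinite: neither convex nor concave.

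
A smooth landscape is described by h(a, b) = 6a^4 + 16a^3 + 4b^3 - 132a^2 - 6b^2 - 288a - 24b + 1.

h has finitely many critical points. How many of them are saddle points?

3

h separates as a function of a plus a function of b, so ∇h=0 decouples.
∂h/∂a = 24(a - 3)(a + 1)(a + 4) = 0 at a ∈ {-4, -1, 3}; ∂h/∂b = 12(b - 2)(b + 1) = 0 at b ∈ {-1, 2}.
The Hessian is diagonal: diag(h_aa, h_bb). Second derivatives: h_aa(-4)=504, h_aa(-1)=-288, h_aa(3)=672; h_bb(-1)=-36, h_bb(2)=36.
Saddle points occur where the two diagonal entries have opposite signs: (-4, -1), (-1, 2), (3, -1). Count: 3.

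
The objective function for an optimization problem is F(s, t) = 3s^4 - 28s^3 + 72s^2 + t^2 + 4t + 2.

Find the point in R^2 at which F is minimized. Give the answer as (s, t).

F(s,t) separates as P(s) + Q(t) + 2, so its minimum is min P + min Q + 2.
P'(s) = 12s(s - 4)(s - 3) vanishes at s ∈ {0, 3, 4}; Q'(t) = 2(t + 2) vanishes at t ∈ {-2}.
Local minima of P (where P''>0): P(0)=0, P(4)=128. Local minima of Q: Q(-2)=-4.
So the global minimum of F is P(0) + Q(-2) + 2 = 0 − 4 + 2 = -2, attained at (0, -2).

(0, -2)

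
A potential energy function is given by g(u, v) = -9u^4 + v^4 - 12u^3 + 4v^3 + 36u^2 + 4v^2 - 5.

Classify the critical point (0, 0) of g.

local minimum

The mixed partial ∂²g/∂u∂v is 0, so the Hessian at any point is diag(g_uu, g_vv) = diag(36(-3u^2 - 2u + 2), 4(3v^2 + 6v + 2)).
At (0, 0): H = diag(72, 8).
Both eigenvalues are positive, so H is positive definite: a local minimum.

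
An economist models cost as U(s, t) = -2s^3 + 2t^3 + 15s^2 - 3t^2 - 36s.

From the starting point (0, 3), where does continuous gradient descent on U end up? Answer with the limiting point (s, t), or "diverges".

(2, 1)

U is separable, so gradient descent decouples: s follows -∂U/∂s, t follows -∂U/∂t.
∂U/∂s = -6(s - 3)(s - 2); at s=0 this is -36, so s increases.
∂U/∂t = 6t(t - 1); at t=3 this is 36, so t decreases.
s converges to its nearest critical value 2 (a local min of the s-part); t converges to 1. The iterate converges to (2, 1).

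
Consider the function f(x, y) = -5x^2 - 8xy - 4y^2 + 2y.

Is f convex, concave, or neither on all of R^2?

concave

f is quadratic, so its Hessian is the constant matrix H = [[-10, -8], [-8, -8]].
det(H) = 16, tr(H) = -18.
det(H) > 0 and tr(H) < 0, so H is negative definite everywhere: concave.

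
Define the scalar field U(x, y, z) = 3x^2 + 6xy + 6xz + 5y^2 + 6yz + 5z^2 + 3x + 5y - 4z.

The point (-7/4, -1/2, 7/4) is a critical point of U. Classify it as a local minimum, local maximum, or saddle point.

The Hessian is constant: H = [[6, 6, 6], [6, 10, 6], [6, 6, 10]].
Leading principal minors: Δ₁ = 6, Δ₂ = 24, Δ₃ = 96.
All leading minors are positive, so H is positive definite: a local minimum.

local minimum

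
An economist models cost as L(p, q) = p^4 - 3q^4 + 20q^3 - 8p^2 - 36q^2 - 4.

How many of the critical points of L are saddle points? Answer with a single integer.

5

L separates as a function of p plus a function of q, so ∇L=0 decouples.
∂L/∂p = 4p(p - 2)(p + 2) = 0 at p ∈ {-2, 0, 2}; ∂L/∂q = -12q(q - 3)(q - 2) = 0 at q ∈ {0, 2, 3}.
The Hessian is diagonal: diag(L_pp, L_qq). Second derivatives: L_pp(-2)=32, L_pp(0)=-16, L_pp(2)=32; L_qq(0)=-72, L_qq(2)=24, L_qq(3)=-36.
Saddle points occur where the two diagonal entries have opposite signs: (-2, 0), (-2, 3), (0, 2), (2, 0), (2, 3). Count: 5.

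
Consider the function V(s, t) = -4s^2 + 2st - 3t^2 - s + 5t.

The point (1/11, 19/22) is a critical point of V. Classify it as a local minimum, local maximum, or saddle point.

The Hessian of V is constant: H = [[-8, 2], [2, -6]].
det(H) = (-8)·(-6) − 2² = 44.
det(H) > 0 and tr(H) = -14 < 0, so H is negative definite and the point is a local maximum.

local maximum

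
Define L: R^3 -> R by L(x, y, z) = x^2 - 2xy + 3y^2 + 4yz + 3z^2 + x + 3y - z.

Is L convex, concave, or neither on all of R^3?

convex

L is quadratic, so its Hessian is the constant matrix H = [[2, -2, 0], [-2, 6, 4], [0, 4, 6]].
Leading principal minors: 2, 8, 16.
All positive ⇒ H ≻ 0 ⇒ convex.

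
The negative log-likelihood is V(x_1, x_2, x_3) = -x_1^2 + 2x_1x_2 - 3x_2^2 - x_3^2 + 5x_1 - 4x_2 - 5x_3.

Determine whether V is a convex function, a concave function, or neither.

V is quadratic, so its Hessian is the constant matrix H = [[-2, 2, 0], [2, -6, 0], [0, 0, -2]].
Leading principal minors: -2, 8, -16.
Signs alternate −, +, − ⇒ H ≺ 0 ⇒ concave.

concave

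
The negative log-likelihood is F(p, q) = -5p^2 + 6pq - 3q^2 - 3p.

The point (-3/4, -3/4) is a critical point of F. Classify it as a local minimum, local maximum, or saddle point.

local maximum

The Hessian of F is constant: H = [[-10, 6], [6, -6]].
det(H) = (-10)·(-6) − 6² = 24.
det(H) > 0 and tr(H) = -16 < 0, so H is negative definite and the point is a local maximum.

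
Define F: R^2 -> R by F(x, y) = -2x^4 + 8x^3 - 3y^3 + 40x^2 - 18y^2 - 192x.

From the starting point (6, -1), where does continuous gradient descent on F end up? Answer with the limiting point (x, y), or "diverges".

diverges

F is separable, so gradient descent decouples: x follows -∂F/∂x, y follows -∂F/∂y.
∂F/∂x = -8(x - 4)(x - 2)(x + 3); at x=6 this is -576, so x increases.
∂F/∂y = -9y(y + 4); at y=-1 this is 27, so y decreases.
The x-coordinate has no critical point in that direction and runs off to infinity.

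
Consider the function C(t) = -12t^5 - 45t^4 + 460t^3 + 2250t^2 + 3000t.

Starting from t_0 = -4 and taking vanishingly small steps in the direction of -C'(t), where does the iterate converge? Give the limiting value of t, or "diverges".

-5

C'(t) = -60(t - 5)(t + 1)(t + 2)(t + 5), so C'(-4) = 3240.
Gradient descent moves in the -C' direction, i.e. t is decreasing.
The nearest critical point in that direction is t = -5, where C'' = 7200 > 0 (a local minimum). The iterate converges there.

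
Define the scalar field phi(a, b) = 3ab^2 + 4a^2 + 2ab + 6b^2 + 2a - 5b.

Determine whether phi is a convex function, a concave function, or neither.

neither

The term 3ab^2 is cubic, so the Hessian is not constant.
∂²phi/∂b² = 6a + 12, which takes both signs as a varies (negative for sufficiently negative a). A diagonal entry of the Hessian changing sign means the Hessian is neither positive- nor negative-semidefinite on all of R^2.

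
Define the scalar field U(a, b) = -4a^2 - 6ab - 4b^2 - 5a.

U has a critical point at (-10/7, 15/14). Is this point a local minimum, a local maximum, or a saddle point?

The Hessian of U is constant: H = [[-8, -6], [-6, -8]].
det(H) = (-8)·(-8) − (-6)² = 28.
det(H) > 0 and tr(H) = -16 < 0, so H is negative definite and the point is a local maximum.

local maximum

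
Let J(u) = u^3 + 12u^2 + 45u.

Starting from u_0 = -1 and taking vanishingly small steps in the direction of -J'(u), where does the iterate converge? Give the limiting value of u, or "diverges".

J'(u) = 3(u + 3)(u + 5), so J'(-1) = 24.
Gradient descent moves in the -J' direction, i.e. u is decreasing.
The nearest critical point in that direction is u = -3, where J'' = 6 > 0 (a local minimum). The iterate converges there.

-3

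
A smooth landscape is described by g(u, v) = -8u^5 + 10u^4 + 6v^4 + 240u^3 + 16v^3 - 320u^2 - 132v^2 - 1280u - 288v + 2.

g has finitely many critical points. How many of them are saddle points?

6

g separates as a function of u plus a function of v, so ∇g=0 decouples.
∂g/∂u = -40(u - 4)(u - 2)(u + 1)(u + 4) = 0 at u ∈ {-4, -1, 2, 4}; ∂g/∂v = 24(v - 3)(v + 1)(v + 4) = 0 at v ∈ {-4, -1, 3}.
The Hessian is diagonal: diag(g_uu, g_vv). Second derivatives: g_uu(-4)=5760, g_uu(-1)=-1800, g_uu(2)=1440, g_uu(4)=-3200; g_vv(-4)=504, g_vv(-1)=-288, g_vv(3)=672.
Saddle points occur where the two diagonal entries have opposite signs: (-4, -1), (-1, -4), (-1, 3), (2, -1), (4, -4), (4, 3). Count: 6.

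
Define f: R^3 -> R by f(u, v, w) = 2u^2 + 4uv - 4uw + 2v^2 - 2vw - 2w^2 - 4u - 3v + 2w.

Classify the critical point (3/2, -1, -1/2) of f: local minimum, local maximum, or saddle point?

The Hessian is constant: H = [[4, 4, -4], [4, 4, -2], [-4, -2, -4]].
Leading principal minors: Δ₁ = 4, Δ₂ = 0, Δ₃ = -16.
The minors fit neither the all-positive nor the alternating-sign pattern, so H is indefinite: a saddle point.

saddle point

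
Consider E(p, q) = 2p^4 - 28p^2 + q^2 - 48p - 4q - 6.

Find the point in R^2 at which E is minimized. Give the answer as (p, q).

(3, 2)

E(p,q) separates as A(p) + B(q) − 6, so its minimum is min A + min B − 6.
A'(p) = 8(p - 3)(p + 1)(p + 2) vanishes at p ∈ {-2, -1, 3}; B'(q) = 2q - 4 vanishes at q ∈ {2}.
Local minima of A (where A''>0): A(-2)=16, A(3)=-234. Local minima of B: B(2)=-4.
So the global minimum of E is A(3) + B(2) − 6 = -234 − 4 − 6 = -244, attained at (3, 2).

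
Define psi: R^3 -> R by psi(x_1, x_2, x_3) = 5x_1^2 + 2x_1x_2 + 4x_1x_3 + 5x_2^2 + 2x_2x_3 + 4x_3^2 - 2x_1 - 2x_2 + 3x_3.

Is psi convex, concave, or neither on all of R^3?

psi is quadratic, so its Hessian is the constant matrix H = [[10, 2, 4], [2, 10, 2], [4, 2, 8]].
Leading principal minors: 10, 96, 600.
All positive ⇒ H ≻ 0 ⇒ convex.

convex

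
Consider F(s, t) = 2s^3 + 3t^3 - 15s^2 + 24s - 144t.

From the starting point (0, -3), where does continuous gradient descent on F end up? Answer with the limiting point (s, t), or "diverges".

F is separable, so gradient descent decouples: s follows -∂F/∂s, t follows -∂F/∂t.
∂F/∂s = 6(s - 4)(s - 1); at s=0 this is 24, so s decreases.
∂F/∂t = 9(t - 4)(t + 4); at t=-3 this is -63, so t increases.
The s-coordinate has no critical point in that direction and runs off to infinity.

diverges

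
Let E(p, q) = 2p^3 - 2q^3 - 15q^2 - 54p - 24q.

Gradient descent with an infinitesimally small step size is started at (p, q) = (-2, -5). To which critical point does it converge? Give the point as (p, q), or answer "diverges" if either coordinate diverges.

E is separable, so gradient descent decouples: p follows -∂E/∂p, q follows -∂E/∂q.
∂E/∂p = 6(p - 3)(p + 3); at p=-2 this is -30, so p increases.
∂E/∂q = -6(q + 1)(q + 4); at q=-5 this is -24, so q increases.
p converges to its nearest critical value 3 (a local min of the p-part); q converges to -4. The iterate converges to (3, -4).

(3, -4)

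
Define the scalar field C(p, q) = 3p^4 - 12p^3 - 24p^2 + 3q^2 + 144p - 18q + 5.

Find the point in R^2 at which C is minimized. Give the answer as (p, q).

(-2, 3)

C(p,q) separates as A(p) + B(q) + 5, so its minimum is min A + min B + 5.
A'(p) = 12(p - 3)(p - 2)(p + 2) vanishes at p ∈ {-2, 2, 3}; B'(q) = 6q - 18 vanishes at q ∈ {3}.
Local minima of A (where A''>0): A(-2)=-240, A(3)=135. Local minima of B: B(3)=-27.
So the global minimum of C is A(-2) + B(3) + 5 = -240 − 27 + 5 = -262, attained at (-2, 3).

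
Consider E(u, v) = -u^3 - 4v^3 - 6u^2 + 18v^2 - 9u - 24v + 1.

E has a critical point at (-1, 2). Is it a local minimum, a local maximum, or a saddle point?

local maximum

The mixed partial ∂²E/∂u∂v is 0, so the Hessian at any point is diag(E_uu, E_vv) = diag(-6(u + 2), 12(-2v + 3)).
At (-1, 2): H = diag(-6, -12).
Both eigenvalues are negative, so H is negative definite: a local maximum.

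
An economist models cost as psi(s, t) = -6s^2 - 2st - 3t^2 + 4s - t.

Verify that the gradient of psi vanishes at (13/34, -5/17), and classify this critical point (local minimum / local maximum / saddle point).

local maximum

∇psi = (-12s - 2t + 4, -2s - 6t - 1); substituting (13/34, -5/17) gives ∇psi = (0, 0), so (13/34, -5/17) is indeed a critical point.
The Hessian of psi is constant: H = [[-12, -2], [-2, -6]].
det(H) = (-12)·(-6) − (-2)² = 68.
det(H) > 0 and tr(H) = -18 < 0, so H is negative definite and the point is a local maximum.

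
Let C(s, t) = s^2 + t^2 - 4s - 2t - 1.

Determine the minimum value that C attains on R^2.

C(s,t) separates as P(s) + Q(t) − 1, so its minimum is min P + min Q − 1.
P'(s) = 2s - 4 vanishes at s ∈ {2}; Q'(t) = 2(t - 1) vanishes at t ∈ {1}.
Local minima of P (where P''>0): P(2)=-4. Local minima of Q: Q(1)=-1.
So the global minimum of C is P(2) + Q(1) − 1 = -4 − 1 − 1 = -6, attained at (2, 1).

-6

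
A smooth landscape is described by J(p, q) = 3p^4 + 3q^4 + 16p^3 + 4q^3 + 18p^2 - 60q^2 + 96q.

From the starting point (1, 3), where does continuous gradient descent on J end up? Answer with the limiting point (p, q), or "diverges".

(0, 2)

J is separable, so gradient descent decouples: p follows -∂J/∂p, q follows -∂J/∂q.
∂J/∂p = 12p(p + 1)(p + 3); at p=1 this is 96, so p decreases.
∂J/∂q = 12(q - 2)(q - 1)(q + 4); at q=3 this is 168, so q decreases.
p converges to its nearest critical value 0 (a local min of the p-part); q converges to 2. The iterate converges to (0, 2).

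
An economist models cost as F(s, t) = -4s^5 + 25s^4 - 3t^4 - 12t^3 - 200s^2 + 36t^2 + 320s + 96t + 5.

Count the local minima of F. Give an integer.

2

F separates as a function of s plus a function of t, so ∇F=0 decouples.
∂F/∂s = -20(s - 4)(s - 2)(s - 1)(s + 2) = 0 at s ∈ {-2, 1, 2, 4}; ∂F/∂t = -12(t - 2)(t + 1)(t + 4) = 0 at t ∈ {-4, -1, 2}.
The Hessian is diagonal: diag(F_ss, F_tt). Second derivatives: F_ss(-2)=1440, F_ss(1)=-180, F_ss(2)=160, F_ss(4)=-720; F_tt(-4)=-216, F_tt(-1)=108, F_tt(2)=-216.
Local minima occur where both diagonal entries positive: (-2, -1), (2, -1). Count: 2.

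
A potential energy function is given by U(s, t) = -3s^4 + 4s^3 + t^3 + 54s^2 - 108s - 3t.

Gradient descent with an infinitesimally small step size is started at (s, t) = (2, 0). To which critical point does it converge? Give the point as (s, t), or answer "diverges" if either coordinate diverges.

(1, 1)

U is separable, so gradient descent decouples: s follows -∂U/∂s, t follows -∂U/∂t.
∂U/∂s = -12(s - 3)(s - 1)(s + 3); at s=2 this is 60, so s decreases.
∂U/∂t = 3(t - 1)(t + 1); at t=0 this is -3, so t increases.
s converges to its nearest critical value 1 (a local min of the s-part); t converges to 1. The iterate converges to (1, 1).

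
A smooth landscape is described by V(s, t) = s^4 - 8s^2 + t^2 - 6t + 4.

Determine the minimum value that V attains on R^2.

-21

V(s,t) separates as P(s) + Q(t) + 4, so its minimum is min P + min Q + 4.
P'(s) = 4s(s - 2)(s + 2) vanishes at s ∈ {-2, 0, 2}; Q'(t) = 2(t - 3) vanishes at t ∈ {3}.
Local minima of P (where P''>0): P(-2)=-16, P(2)=-16. Local minima of Q: Q(3)=-9.
So the global minimum of V is P(-2) + Q(3) + 4 = -16 − 9 + 4 = -21, attained at (-2, 3).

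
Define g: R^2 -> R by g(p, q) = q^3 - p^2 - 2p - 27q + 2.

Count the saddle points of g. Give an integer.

g separates as a function of p plus a function of q, so ∇g=0 decouples.
∂g/∂p = -2(p + 1) = 0 at p ∈ {-1}; ∂g/∂q = 3(q - 3)(q + 3) = 0 at q ∈ {-3, 3}.
The Hessian is diagonal: diag(g_pp, g_qq). Second derivatives: g_pp(-1)=-2; g_qq(-3)=-18, g_qq(3)=18.
Saddle points occur where the two diagonal entries have opposite signs: (-1, 3). Count: 1.

1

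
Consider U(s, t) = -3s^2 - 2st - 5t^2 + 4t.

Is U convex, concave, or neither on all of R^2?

U is quadratic, so its Hessian is the constant matrix H = [[-6, -2], [-2, -10]].
det(H) = 56, tr(H) = -16.
det(H) > 0 and tr(H) < 0, so H is negative definite everywhere: concave.

concave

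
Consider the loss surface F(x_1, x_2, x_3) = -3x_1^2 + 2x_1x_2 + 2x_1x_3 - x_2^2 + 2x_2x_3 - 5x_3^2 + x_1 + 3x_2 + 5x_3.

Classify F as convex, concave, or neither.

concave

F is quadratic, so its Hessian is the constant matrix H = [[-6, 2, 2], [2, -2, 2], [2, 2, -10]].
Leading principal minors: -6, 8, -32.
Signs alternate −, +, − ⇒ H ≺ 0 ⇒ concave.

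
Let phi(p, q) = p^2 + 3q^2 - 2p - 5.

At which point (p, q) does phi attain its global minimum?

phi(p,q) separates as A(p) + B(q) − 5, so its minimum is min A + min B − 5.
A'(p) = 2p - 2 vanishes at p ∈ {1}; B'(q) = 6q vanishes at q ∈ {0}.
Local minima of A (where A''>0): A(1)=-1. Local minima of B: B(0)=0.
So the global minimum of phi is A(1) + B(0) − 5 = -1 + 0 − 5 = -6, attained at (1, 0).

(1, 0)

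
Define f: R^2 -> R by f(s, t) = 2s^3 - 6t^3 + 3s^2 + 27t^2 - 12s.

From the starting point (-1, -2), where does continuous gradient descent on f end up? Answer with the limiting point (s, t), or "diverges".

f is separable, so gradient descent decouples: s follows -∂f/∂s, t follows -∂f/∂t.
∂f/∂s = 6(s - 1)(s + 2); at s=-1 this is -12, so s increases.
∂f/∂t = -18t(t - 3); at t=-2 this is -180, so t increases.
s converges to its nearest critical value 1 (a local min of the s-part); t converges to 0. The iterate converges to (1, 0).

(1, 0)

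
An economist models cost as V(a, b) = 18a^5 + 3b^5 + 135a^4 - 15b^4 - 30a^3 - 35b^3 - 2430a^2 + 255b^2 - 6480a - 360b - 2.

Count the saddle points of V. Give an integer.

V separates as a function of a plus a function of b, so ∇V=0 decouples.
∂V/∂a = 90(a - 3)(a + 2)(a + 3)(a + 4) = 0 at a ∈ {-4, -3, -2, 3}; ∂V/∂b = 15(b - 4)(b - 2)(b - 1)(b + 3) = 0 at b ∈ {-3, 1, 2, 4}.
The Hessian is diagonal: diag(V_aa, V_bb). Second derivatives: V_aa(-4)=-1260, V_aa(-3)=540, V_aa(-2)=-900, V_aa(3)=18900; V_bb(-3)=-2100, V_bb(1)=180, V_bb(2)=-150, V_bb(4)=630.
Saddle points occur where the two diagonal entries have opposite signs: (-4, 1), (-4, 4), (-3, -3), (-3, 2), (-2, 1), (-2, 4), (3, -3), (3, 2). Count: 8.

8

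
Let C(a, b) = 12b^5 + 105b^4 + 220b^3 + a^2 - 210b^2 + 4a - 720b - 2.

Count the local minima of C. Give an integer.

2

C separates as a function of a plus a function of b, so ∇C=0 decouples.
∂C/∂a = 2(a + 2) = 0 at a ∈ {-2}; ∂C/∂b = 60(b - 1)(b + 1)(b + 3)(b + 4) = 0 at b ∈ {-4, -3, -1, 1}.
The Hessian is diagonal: diag(C_aa, C_bb). Second derivatives: C_aa(-2)=2; C_bb(-4)=-900, C_bb(-3)=480, C_bb(-1)=-720, C_bb(1)=2400.
Local minima occur where both diagonal entries positive: (-2, -3), (-2, 1). Count: 2.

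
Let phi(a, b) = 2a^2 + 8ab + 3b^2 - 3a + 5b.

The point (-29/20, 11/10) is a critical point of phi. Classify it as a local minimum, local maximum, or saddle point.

saddle point

The Hessian of phi is constant: H = [[4, 8], [8, 6]].
det(H) = 4·6 − 8² = -40.
Since det(H) < 0, H is indefinite and the critical point is a saddle point.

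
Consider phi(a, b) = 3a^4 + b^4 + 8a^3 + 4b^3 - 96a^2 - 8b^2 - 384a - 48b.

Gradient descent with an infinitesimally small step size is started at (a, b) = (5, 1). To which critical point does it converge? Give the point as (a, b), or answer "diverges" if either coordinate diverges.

phi is separable, so gradient descent decouples: a follows -∂phi/∂a, b follows -∂phi/∂b.
∂phi/∂a = 12(a - 4)(a + 2)(a + 4); at a=5 this is 756, so a decreases.
∂phi/∂b = 4(b - 2)(b + 2)(b + 3); at b=1 this is -48, so b increases.
a converges to its nearest critical value 4 (a local min of the a-part); b converges to 2. The iterate converges to (4, 2).

(4, 2)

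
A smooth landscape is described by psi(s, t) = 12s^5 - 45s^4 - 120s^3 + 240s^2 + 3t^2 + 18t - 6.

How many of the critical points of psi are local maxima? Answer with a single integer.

psi separates as a function of s plus a function of t, so ∇psi=0 decouples.
∂psi/∂s = 60s(s - 4)(s - 1)(s + 2) = 0 at s ∈ {-2, 0, 1, 4}; ∂psi/∂t = 6(t + 3) = 0 at t ∈ {-3}.
The Hessian is diagonal: diag(psi_ss, psi_tt). Second derivatives: psi_ss(-2)=-2160, psi_ss(0)=480, psi_ss(1)=-540, psi_ss(4)=4320; psi_tt(-3)=6.
Local maxima occur where both diagonal entries negative: none. Count: 0.

0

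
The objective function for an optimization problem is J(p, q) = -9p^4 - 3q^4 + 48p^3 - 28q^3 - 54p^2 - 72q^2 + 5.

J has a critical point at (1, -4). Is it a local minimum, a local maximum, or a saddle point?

The mixed partial ∂²J/∂p∂q is 0, so the Hessian at any point is diag(J_pp, J_qq) = diag(36(-3p^2 + 8p - 3), -12(3q^2 + 14q + 12)).
At (1, -4): H = diag(72, -48).
The eigenvalues have opposite signs, so H is indefinite: a saddle point.

saddle point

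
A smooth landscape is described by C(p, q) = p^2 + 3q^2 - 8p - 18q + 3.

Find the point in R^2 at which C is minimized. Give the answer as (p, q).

(4, 3)

C(p,q) separates as A(p) + B(q) + 3, so its minimum is min A + min B + 3.
A'(p) = 2p - 8 vanishes at p ∈ {4}; B'(q) = 6q - 18 vanishes at q ∈ {3}.
Local minima of A (where A''>0): A(4)=-16. Local minima of B: B(3)=-27.
So the global minimum of C is A(4) + B(3) + 3 = -16 − 27 + 3 = -40, attained at (4, 3).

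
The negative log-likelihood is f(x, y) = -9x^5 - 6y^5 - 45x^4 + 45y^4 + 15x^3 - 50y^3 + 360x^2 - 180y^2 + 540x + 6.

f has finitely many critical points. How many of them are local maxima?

4

f separates as a function of x plus a function of y, so ∇f=0 decouples.
∂f/∂x = -45(x - 2)(x + 1)(x + 2)(x + 3) = 0 at x ∈ {-3, -2, -1, 2}; ∂f/∂y = -30y(y - 4)(y - 3)(y + 1) = 0 at y ∈ {-1, 0, 3, 4}.
The Hessian is diagonal: diag(f_xx, f_yy). Second derivatives: f_xx(-3)=450, f_xx(-2)=-180, f_xx(-1)=270, f_xx(2)=-2700; f_yy(-1)=600, f_yy(0)=-360, f_yy(3)=360, f_yy(4)=-600.
Local maxima occur where both diagonal entries negative: (-2, 0), (-2, 4), (2, 0), (2, 4). Count: 4.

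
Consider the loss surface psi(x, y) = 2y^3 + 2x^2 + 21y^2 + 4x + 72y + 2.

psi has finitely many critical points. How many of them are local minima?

1

psi separates as a function of x plus a function of y, so ∇psi=0 decouples.
∂psi/∂x = 4(x + 1) = 0 at x ∈ {-1}; ∂psi/∂y = 6(y + 3)(y + 4) = 0 at y ∈ {-4, -3}.
The Hessian is diagonal: diag(psi_xx, psi_yy). Second derivatives: psi_xx(-1)=4; psi_yy(-4)=-6, psi_yy(-3)=6.
Local minima occur where both diagonal entries positive: (-1, -3). Count: 1.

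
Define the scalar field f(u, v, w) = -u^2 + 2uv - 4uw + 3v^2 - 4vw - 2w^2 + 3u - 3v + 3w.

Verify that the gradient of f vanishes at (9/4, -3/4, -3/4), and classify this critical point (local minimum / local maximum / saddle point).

∇f = (-2u + 2v - 4w + 3, 2u + 6v - 4w - 3, -4u - 4v - 4w + 3); substituting (9/4, -3/4, -3/4) gives ∇f = (0, 0, 0), so (9/4, -3/4, -3/4) is indeed a critical point.
The Hessian is constant: H = [[-2, 2, -4], [2, 6, -4], [-4, -4, -4]].
Leading principal minors: Δ₁ = -2, Δ₂ = -16, Δ₃ = 64.
The minors fit neither the all-positive nor the alternating-sign pattern, so H is indefinite: a saddle point.

saddle point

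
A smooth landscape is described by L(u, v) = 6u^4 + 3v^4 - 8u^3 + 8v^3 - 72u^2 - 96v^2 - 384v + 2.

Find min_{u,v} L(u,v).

-2168

L(u,v) separates as P(u) + Q(v) + 2, so its minimum is min P + min Q + 2.
P'(u) = 24u(u - 3)(u + 2) vanishes at u ∈ {-2, 0, 3}; Q'(v) = 12(v - 4)(v + 2)(v + 4) vanishes at v ∈ {-4, -2, 4}.
Local minima of P (where P''>0): P(-2)=-128, P(3)=-378. Local minima of Q: Q(-4)=256, Q(4)=-1792.
So the global minimum of L is P(3) + Q(4) + 2 = -378 − 1792 + 2 = -2168, attained at (3, 4).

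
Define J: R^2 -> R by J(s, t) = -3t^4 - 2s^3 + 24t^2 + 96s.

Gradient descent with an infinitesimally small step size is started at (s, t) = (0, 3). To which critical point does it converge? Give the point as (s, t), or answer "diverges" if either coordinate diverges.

J is separable, so gradient descent decouples: s follows -∂J/∂s, t follows -∂J/∂t.
∂J/∂s = -6(s - 4)(s + 4); at s=0 this is 96, so s decreases.
∂J/∂t = -12t(t - 2)(t + 2); at t=3 this is -180, so t increases.
The t-coordinate has no critical point in that direction and runs off to infinity.

diverges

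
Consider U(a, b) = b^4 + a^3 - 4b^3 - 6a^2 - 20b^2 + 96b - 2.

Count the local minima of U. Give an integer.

U separates as a function of a plus a function of b, so ∇U=0 decouples.
∂U/∂a = 3a(a - 4) = 0 at a ∈ {0, 4}; ∂U/∂b = 4(b - 4)(b - 2)(b + 3) = 0 at b ∈ {-3, 2, 4}.
The Hessian is diagonal: diag(U_aa, U_bb). Second derivatives: U_aa(0)=-12, U_aa(4)=12; U_bb(-3)=140, U_bb(2)=-40, U_bb(4)=56.
Local minima occur where both diagonal entries positive: (4, -3), (4, 4). Count: 2.

2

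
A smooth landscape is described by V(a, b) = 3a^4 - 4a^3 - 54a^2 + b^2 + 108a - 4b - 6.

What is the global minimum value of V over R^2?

V(a,b) separates as P(a) + Q(b) − 6, so its minimum is min P + min Q − 6.
P'(a) = 12(a - 3)(a - 1)(a + 3) vanishes at a ∈ {-3, 1, 3}; Q'(b) = 2b - 4 vanishes at b ∈ {2}.
Local minima of P (where P''>0): P(-3)=-459, P(3)=-27. Local minima of Q: Q(2)=-4.
So the global minimum of V is P(-3) + Q(2) − 6 = -459 − 4 − 6 = -469, attained at (-3, 2).

-469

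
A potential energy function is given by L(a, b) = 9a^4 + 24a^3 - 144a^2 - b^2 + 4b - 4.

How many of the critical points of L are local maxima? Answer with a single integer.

L separates as a function of a plus a function of b, so ∇L=0 decouples.
∂L/∂a = 36a(a - 2)(a + 4) = 0 at a ∈ {-4, 0, 2}; ∂L/∂b = -2(b - 2) = 0 at b ∈ {2}.
The Hessian is diagonal: diag(L_aa, L_bb). Second derivatives: L_aa(-4)=864, L_aa(0)=-288, L_aa(2)=432; L_bb(2)=-2.
Local maxima occur where both diagonal entries negative: (0, 2). Count: 1.

1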